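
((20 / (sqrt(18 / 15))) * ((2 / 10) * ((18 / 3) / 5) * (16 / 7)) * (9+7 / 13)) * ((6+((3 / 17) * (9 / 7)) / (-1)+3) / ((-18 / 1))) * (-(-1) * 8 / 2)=-1841152 * sqrt(30) / 54145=-186.25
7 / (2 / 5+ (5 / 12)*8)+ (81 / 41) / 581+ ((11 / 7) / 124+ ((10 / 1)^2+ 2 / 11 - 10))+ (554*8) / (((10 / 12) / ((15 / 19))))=5297820178743 / 1234690072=4290.81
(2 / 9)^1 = 2 / 9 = 0.22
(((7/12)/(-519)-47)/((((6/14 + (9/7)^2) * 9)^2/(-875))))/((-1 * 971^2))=-0.00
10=10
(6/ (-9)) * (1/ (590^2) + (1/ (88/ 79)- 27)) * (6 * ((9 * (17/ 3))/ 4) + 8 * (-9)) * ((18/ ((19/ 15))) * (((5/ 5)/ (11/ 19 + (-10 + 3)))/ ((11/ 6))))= -94.53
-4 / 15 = -0.27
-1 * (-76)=76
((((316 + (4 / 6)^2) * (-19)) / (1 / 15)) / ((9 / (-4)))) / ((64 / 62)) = 1048420 / 27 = 38830.37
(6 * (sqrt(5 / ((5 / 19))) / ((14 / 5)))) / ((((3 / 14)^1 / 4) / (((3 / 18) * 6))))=40 * sqrt(19)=174.36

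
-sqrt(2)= -1.41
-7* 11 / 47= -77 / 47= -1.64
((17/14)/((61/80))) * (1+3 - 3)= 680/427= 1.59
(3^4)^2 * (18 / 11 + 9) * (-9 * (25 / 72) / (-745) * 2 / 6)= 97.57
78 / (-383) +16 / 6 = 2830 / 1149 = 2.46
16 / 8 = 2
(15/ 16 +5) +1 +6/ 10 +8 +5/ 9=11587/ 720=16.09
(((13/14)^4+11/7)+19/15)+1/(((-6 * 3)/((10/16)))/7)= 2885671/864360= 3.34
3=3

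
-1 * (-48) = 48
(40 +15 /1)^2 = 3025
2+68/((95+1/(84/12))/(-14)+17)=1083/125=8.66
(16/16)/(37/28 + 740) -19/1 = -394355/20757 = -19.00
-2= -2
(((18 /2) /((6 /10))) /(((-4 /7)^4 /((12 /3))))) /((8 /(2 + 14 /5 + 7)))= 424977 /512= 830.03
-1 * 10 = -10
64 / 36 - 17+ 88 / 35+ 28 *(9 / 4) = 50.29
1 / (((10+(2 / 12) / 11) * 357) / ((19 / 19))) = 22 / 78659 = 0.00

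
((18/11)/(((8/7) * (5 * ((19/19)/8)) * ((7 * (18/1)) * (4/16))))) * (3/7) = 12/385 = 0.03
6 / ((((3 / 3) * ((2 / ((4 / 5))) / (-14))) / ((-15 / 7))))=72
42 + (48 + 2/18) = 811/9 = 90.11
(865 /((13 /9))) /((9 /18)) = 15570 /13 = 1197.69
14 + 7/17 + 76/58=7751/493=15.72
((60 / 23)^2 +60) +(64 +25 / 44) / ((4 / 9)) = 19745841 / 93104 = 212.08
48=48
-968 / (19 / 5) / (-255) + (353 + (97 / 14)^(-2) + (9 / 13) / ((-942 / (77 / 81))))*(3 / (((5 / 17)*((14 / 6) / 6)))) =6031137894524737 / 651295825635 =9260.21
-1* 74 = -74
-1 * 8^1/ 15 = -8/ 15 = -0.53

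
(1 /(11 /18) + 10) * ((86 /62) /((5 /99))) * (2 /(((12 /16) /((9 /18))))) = 66048 /155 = 426.12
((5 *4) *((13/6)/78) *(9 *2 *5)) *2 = 100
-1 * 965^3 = -898632125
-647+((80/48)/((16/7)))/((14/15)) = -646.22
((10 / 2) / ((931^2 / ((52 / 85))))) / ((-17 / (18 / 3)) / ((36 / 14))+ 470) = 5616 / 746191944617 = 0.00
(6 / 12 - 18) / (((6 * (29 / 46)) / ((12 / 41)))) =-1610 / 1189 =-1.35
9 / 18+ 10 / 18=19 / 18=1.06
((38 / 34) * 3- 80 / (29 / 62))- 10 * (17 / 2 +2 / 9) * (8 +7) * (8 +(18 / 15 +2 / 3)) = -58020743 / 4437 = -13076.57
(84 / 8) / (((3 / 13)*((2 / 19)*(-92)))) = -1729 / 368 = -4.70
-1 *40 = -40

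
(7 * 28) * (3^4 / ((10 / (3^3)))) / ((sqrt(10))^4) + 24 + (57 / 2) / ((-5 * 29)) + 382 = 3024901 / 3625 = 834.46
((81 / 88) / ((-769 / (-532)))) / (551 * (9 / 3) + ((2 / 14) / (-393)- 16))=29636523 / 76188284348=0.00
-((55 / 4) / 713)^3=-166375 / 23197894208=-0.00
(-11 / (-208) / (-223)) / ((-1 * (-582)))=-11 / 26995488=-0.00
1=1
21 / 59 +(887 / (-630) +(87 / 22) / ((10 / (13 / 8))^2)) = -495919189 / 523353600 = -0.95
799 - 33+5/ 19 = 14559/ 19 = 766.26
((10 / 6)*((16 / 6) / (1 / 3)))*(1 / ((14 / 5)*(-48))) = -25 / 252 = -0.10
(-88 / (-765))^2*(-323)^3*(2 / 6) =-902973632 / 6075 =-148637.63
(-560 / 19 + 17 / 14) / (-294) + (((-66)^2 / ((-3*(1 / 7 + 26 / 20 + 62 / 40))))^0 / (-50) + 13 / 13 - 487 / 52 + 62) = 682564087 / 12708150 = 53.71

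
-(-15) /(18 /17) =85 /6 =14.17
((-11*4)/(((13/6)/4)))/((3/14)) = -4928/13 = -379.08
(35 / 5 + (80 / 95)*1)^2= 22201 / 361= 61.50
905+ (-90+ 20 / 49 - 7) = 39612 / 49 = 808.41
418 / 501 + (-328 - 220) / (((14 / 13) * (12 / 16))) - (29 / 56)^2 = -677.91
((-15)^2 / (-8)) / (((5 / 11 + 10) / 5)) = -13.45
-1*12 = -12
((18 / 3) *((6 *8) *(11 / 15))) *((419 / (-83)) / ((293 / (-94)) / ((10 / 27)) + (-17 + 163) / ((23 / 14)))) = -1913214336 / 144370781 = -13.25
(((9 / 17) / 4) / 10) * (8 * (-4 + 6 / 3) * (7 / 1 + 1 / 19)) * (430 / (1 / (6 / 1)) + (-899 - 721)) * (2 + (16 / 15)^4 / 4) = -2017658368 / 605625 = -3331.53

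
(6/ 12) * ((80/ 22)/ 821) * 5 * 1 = 100/ 9031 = 0.01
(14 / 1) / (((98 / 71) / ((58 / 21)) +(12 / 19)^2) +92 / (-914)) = 17.54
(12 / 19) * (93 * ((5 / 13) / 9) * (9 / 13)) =5580 / 3211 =1.74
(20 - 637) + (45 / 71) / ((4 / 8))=-615.73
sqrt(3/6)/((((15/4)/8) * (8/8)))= 16 * sqrt(2)/15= 1.51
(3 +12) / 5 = 3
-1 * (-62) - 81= -19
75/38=1.97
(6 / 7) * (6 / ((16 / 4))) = 9 / 7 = 1.29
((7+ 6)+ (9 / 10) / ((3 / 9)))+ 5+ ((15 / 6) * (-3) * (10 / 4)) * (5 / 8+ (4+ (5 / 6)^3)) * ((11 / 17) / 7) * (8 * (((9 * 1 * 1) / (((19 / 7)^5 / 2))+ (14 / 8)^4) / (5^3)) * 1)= 7378437443297 / 484919228160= 15.22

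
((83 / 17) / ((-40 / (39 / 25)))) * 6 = -9711 / 8500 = -1.14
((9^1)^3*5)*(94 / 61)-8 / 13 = 4453702 / 793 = 5616.27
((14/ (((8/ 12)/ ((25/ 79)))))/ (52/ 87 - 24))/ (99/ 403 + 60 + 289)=-18407025/ 22638149624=-0.00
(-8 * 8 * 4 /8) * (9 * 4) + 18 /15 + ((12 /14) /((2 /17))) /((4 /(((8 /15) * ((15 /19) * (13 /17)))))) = -764892 /665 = -1150.21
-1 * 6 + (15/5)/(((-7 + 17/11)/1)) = -131/20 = -6.55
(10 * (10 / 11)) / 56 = 25 / 154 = 0.16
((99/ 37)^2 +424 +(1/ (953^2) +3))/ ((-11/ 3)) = -1619420206335/ 13676719331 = -118.41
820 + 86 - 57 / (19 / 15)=861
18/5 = 3.60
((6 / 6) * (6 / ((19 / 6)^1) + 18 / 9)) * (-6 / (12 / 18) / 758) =-333 / 7201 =-0.05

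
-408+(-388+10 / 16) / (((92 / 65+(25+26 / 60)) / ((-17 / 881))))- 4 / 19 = -285999689309 / 701096276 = -407.93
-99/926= -0.11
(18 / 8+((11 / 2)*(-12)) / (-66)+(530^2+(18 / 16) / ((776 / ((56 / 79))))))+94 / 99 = 1704834559775 / 6069096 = 280904.20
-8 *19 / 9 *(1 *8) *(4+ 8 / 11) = -63232 / 99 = -638.71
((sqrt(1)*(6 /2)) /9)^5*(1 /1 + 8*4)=11 /81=0.14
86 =86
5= 5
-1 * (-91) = 91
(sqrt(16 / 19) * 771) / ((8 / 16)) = 6168 * sqrt(19) / 19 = 1415.04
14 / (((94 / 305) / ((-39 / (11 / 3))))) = -249795 / 517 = -483.16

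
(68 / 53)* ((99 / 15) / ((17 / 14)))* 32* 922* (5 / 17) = 60514.31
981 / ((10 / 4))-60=1662 / 5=332.40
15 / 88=0.17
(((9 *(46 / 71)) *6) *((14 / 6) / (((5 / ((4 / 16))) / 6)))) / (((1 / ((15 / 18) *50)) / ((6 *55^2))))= 1314967500 / 71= 18520669.01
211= 211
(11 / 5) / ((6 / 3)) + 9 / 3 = 41 / 10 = 4.10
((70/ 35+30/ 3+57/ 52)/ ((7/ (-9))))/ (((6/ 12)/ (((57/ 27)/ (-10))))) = 12939/ 1820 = 7.11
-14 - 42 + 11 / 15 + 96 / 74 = -29953 / 555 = -53.97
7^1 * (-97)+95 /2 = -1263 /2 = -631.50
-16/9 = -1.78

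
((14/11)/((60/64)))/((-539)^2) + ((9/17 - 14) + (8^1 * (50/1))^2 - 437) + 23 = 18576782020879/116415915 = 159572.53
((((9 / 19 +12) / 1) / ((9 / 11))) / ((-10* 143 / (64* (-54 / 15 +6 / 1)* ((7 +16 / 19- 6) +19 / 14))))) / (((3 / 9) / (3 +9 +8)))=-51631872 / 164255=-314.34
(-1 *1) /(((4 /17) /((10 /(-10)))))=17 /4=4.25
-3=-3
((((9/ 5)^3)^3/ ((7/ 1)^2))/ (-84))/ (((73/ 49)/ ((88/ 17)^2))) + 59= 58.13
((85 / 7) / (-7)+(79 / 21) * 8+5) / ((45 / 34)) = 166736 / 6615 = 25.21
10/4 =5/2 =2.50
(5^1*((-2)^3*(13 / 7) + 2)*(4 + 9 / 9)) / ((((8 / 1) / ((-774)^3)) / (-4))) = -521645427000 / 7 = -74520775285.71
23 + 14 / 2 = 30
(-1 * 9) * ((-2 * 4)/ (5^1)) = 72/ 5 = 14.40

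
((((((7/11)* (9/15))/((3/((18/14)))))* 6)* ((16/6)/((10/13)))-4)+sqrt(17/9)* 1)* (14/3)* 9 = -6888/275+14* sqrt(17) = 32.68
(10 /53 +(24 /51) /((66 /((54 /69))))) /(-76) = -22141 /8662214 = -0.00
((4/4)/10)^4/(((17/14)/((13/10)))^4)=68574961/522006250000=0.00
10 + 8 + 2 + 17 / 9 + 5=242 / 9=26.89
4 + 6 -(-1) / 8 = 81 / 8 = 10.12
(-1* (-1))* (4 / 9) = 4 / 9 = 0.44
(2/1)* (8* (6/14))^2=1152/49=23.51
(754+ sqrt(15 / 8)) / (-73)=-10.35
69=69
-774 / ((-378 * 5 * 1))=43 / 105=0.41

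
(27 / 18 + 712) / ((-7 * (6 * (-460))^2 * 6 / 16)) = -1427 / 39992400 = -0.00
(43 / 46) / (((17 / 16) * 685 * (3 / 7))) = 2408 / 803505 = 0.00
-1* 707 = -707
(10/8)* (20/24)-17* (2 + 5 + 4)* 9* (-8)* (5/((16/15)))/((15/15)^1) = 1514725/24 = 63113.54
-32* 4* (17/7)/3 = -2176/21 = -103.62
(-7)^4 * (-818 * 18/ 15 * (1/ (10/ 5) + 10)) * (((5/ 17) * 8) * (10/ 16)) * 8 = -291136785.88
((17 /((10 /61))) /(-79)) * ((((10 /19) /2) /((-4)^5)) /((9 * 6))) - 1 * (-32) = 5311955981 /165998592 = 32.00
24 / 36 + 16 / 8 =8 / 3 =2.67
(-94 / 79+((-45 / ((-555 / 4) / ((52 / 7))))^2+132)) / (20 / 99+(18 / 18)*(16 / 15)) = 107.68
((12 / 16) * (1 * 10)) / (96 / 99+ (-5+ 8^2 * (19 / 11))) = 99 / 1406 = 0.07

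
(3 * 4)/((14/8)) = 48/7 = 6.86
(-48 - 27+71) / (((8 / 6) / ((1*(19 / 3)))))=-19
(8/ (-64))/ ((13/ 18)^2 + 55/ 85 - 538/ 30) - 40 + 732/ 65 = -1724459939/ 60020870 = -28.73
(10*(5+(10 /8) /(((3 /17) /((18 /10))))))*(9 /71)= 45 /2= 22.50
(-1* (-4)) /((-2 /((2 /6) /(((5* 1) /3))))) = -2 /5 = -0.40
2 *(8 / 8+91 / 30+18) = 661 / 15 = 44.07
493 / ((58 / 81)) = 1377 / 2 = 688.50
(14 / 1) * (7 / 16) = 6.12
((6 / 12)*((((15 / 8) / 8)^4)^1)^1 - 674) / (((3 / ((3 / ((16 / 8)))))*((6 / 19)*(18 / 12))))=-429697094317 / 603979776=-711.44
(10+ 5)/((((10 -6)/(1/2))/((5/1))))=75/8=9.38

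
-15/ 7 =-2.14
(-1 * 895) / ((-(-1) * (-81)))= 895 / 81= 11.05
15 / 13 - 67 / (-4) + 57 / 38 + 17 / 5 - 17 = 1509 / 260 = 5.80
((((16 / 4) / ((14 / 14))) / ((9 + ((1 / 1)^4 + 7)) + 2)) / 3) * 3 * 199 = 796 / 19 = 41.89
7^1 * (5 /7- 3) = -16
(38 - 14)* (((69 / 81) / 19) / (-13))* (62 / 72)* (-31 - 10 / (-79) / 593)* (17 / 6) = 17602685887 / 2811803787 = 6.26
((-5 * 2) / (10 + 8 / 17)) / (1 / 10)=-850 / 89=-9.55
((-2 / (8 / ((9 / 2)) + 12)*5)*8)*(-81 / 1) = 14580 / 31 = 470.32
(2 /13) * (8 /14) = 8 /91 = 0.09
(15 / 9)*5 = 25 / 3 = 8.33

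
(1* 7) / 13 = 7 / 13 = 0.54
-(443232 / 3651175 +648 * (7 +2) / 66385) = -763992 / 3651175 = -0.21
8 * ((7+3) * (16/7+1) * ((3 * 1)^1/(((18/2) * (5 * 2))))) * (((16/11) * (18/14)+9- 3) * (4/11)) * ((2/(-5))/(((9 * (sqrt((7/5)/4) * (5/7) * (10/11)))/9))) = -297344 * sqrt(35)/67375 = -26.11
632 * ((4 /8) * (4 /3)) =1264 /3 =421.33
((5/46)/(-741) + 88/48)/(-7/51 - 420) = -531131/121726787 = -0.00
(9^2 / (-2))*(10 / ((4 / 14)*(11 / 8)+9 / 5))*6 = -340200 / 307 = -1108.14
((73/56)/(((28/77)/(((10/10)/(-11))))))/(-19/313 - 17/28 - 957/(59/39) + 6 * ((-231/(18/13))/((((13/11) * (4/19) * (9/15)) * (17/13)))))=68752641/1215366721232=0.00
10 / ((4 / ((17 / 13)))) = 85 / 26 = 3.27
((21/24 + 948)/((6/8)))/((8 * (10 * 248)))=7591/119040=0.06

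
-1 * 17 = -17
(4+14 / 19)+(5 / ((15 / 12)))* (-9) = -594 / 19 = -31.26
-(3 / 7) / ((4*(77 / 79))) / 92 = -237 / 198352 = -0.00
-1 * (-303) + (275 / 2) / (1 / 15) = 4731 / 2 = 2365.50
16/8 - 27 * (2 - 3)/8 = 43/8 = 5.38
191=191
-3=-3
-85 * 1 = -85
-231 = -231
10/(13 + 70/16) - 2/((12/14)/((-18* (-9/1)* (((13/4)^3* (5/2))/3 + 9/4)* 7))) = -726326731/8896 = -81646.44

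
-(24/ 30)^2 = -16/ 25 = -0.64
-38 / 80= -19 / 40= -0.48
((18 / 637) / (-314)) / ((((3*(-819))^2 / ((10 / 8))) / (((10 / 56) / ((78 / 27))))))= -25 / 21704798056032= -0.00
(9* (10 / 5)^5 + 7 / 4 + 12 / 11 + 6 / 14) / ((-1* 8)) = -89711 / 2464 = -36.41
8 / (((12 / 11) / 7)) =154 / 3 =51.33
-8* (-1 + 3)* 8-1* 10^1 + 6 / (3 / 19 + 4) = -10788 / 79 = -136.56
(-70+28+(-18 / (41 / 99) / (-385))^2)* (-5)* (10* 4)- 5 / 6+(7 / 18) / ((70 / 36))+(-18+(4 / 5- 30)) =8349.62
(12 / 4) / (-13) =-0.23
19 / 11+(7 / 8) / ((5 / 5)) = 229 / 88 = 2.60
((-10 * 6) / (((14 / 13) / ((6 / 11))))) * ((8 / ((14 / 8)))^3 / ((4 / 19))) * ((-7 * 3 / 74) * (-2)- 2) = 19753.71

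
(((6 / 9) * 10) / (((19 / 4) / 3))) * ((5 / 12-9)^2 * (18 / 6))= 53045 / 57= 930.61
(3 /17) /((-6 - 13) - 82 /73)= -219 /24973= -0.01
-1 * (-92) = 92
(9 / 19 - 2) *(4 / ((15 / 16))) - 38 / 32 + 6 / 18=-7.37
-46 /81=-0.57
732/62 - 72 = -1866/31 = -60.19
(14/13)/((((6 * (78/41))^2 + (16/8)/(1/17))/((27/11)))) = 45387/2820961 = 0.02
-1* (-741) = 741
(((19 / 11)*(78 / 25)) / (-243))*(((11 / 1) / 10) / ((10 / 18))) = -247 / 5625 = -0.04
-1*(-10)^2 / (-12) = 8.33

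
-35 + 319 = 284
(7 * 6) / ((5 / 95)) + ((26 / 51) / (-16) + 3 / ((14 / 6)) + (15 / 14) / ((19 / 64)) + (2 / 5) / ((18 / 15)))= 2075459 / 2584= 803.20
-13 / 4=-3.25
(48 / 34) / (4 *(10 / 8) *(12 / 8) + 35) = 48 / 1445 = 0.03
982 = 982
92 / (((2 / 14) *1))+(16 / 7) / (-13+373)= 644.01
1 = 1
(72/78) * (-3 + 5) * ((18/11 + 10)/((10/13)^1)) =1536/55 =27.93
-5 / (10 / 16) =-8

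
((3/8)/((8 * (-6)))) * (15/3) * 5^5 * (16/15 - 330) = 7709375/192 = 40152.99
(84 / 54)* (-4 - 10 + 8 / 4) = -56 / 3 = -18.67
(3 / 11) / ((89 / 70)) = 210 / 979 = 0.21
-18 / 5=-3.60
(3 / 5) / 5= 0.12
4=4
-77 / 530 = -0.15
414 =414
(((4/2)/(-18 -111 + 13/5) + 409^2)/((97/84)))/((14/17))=2695900341/15326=175903.72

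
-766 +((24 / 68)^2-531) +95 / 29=-10841658 / 8381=-1293.60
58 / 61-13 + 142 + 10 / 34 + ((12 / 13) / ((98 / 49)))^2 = 22863148 / 175253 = 130.46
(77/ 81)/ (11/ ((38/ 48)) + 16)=1463/ 46008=0.03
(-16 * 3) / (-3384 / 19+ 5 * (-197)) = 912 / 22099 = 0.04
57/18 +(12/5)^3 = 12743/750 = 16.99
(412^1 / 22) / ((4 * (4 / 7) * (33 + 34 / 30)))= 10815 / 45056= 0.24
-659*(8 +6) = -9226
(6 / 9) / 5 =2 / 15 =0.13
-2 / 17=-0.12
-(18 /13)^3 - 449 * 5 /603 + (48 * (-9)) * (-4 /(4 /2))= 1136170463 /1324791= 857.62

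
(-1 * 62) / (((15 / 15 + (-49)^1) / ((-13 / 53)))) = -403 / 1272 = -0.32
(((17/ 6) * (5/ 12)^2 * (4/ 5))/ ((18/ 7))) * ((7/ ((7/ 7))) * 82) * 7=1195355/ 1944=614.89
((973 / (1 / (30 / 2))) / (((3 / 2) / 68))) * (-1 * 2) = -1323280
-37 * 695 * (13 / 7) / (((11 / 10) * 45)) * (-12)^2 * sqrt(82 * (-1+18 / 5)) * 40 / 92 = -21394880 * sqrt(5330) / 1771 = -881972.20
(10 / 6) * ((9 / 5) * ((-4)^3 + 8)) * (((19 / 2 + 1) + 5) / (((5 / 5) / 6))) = -15624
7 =7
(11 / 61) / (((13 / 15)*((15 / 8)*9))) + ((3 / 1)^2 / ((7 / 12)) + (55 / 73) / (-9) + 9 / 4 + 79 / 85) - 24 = -2258173471 / 413327460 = -5.46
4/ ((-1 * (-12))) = 1/ 3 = 0.33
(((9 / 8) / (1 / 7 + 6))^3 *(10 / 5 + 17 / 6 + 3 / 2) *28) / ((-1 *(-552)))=3695139 / 1872548864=0.00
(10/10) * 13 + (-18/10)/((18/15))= 23/2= 11.50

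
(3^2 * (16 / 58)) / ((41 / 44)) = 3168 / 1189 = 2.66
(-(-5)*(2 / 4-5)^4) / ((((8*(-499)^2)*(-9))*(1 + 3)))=-3645 / 127488512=-0.00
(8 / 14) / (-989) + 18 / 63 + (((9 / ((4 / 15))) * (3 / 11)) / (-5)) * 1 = -67701 / 43516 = -1.56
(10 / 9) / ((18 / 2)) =10 / 81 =0.12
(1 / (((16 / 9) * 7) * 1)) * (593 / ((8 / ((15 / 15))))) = 5337 / 896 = 5.96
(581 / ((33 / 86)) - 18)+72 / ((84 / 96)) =364612 / 231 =1578.41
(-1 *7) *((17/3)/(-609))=17/261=0.07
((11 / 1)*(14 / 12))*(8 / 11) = 28 / 3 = 9.33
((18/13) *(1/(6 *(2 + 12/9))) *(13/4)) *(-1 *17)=-153/40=-3.82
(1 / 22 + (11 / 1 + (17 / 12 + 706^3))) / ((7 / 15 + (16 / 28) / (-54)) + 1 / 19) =278004742401645 / 401896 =691733041.39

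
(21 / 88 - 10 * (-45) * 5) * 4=198021 / 22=9000.95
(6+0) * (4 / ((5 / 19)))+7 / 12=5507 / 60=91.78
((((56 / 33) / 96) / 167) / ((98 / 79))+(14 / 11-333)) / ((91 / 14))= -307128953 / 6018012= -51.03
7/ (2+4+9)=0.47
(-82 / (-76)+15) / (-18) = -611 / 684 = -0.89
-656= -656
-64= -64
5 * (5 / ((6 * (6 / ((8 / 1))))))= 50 / 9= 5.56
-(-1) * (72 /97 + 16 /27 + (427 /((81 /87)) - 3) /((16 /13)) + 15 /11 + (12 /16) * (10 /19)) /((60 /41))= 7446670879 /29193120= 255.08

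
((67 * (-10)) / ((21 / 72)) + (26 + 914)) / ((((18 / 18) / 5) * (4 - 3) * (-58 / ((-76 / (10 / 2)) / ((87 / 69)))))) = -8303000 / 5887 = -1410.40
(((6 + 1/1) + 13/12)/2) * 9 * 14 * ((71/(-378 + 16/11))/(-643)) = 1590897/10653224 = 0.15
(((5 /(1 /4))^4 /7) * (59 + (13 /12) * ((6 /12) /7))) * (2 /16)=24812500 /147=168792.52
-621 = -621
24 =24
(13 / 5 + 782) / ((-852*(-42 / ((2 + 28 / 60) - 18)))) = -914059 / 2683800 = -0.34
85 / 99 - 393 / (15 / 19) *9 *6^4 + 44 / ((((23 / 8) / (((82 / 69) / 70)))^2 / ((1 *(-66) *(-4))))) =-197053855287252371 / 33937717275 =-5806337.94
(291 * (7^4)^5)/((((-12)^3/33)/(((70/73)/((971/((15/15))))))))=-2979842184884320177345/6804768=-437905037303890.47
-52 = -52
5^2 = 25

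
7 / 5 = 1.40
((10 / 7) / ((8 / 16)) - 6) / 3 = -22 / 21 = -1.05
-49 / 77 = -0.64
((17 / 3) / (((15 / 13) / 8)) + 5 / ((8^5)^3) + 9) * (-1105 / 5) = -16896696561336107581 / 1583296743997440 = -10671.84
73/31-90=-2717/31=-87.65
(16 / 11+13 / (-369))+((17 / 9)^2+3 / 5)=1020533 / 182655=5.59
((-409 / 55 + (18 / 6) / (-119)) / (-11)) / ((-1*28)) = -12209 / 503965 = -0.02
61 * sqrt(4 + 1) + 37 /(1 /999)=61 * sqrt(5) + 36963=37099.40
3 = 3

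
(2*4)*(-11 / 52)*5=-110 / 13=-8.46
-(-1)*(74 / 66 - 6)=-161 / 33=-4.88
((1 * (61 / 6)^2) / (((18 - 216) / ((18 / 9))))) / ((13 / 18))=-3721 / 2574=-1.45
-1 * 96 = -96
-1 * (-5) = 5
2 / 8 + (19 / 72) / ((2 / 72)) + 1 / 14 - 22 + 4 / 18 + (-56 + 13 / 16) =-67681 / 1008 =-67.14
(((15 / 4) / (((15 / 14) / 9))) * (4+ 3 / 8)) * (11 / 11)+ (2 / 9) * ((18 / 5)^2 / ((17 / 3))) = 138.32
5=5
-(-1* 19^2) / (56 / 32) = 1444 / 7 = 206.29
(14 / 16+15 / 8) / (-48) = -11 / 192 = -0.06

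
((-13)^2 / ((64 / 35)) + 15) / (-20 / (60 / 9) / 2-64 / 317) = -2179375 / 34528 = -63.12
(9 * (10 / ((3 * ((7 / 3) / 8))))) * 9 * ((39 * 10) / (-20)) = -126360 / 7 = -18051.43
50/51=0.98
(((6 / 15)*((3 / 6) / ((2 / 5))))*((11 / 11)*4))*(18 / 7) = 36 / 7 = 5.14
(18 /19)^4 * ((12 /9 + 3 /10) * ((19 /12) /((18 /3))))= 11907 /34295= 0.35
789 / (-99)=-263 / 33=-7.97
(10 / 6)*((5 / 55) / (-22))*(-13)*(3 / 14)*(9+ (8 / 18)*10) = 65 / 252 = 0.26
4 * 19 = 76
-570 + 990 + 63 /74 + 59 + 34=38025 /74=513.85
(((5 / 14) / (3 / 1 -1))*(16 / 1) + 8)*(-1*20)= -1520 / 7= -217.14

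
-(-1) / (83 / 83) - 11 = -10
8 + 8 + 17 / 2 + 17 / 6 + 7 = 103 / 3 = 34.33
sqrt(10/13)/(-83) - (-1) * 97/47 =97/47 - sqrt(130)/1079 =2.05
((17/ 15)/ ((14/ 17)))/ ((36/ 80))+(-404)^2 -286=30794348/ 189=162933.06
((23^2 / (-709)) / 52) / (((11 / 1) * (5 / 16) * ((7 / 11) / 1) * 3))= -2116 / 967785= -0.00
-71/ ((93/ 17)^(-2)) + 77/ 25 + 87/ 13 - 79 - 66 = -212276936/ 93925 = -2260.07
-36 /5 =-7.20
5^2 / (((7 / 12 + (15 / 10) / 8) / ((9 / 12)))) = 900 / 37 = 24.32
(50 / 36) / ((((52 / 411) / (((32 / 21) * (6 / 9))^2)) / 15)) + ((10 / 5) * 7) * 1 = 9490358 / 51597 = 183.93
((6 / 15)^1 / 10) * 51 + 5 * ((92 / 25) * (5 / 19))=3269 / 475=6.88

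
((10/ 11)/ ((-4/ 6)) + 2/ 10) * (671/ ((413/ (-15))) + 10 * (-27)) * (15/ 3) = 7780800/ 4543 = 1712.70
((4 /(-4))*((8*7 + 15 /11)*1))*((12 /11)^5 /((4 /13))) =-510292224 /1771561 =-288.05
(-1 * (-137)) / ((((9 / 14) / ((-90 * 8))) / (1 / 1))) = -153440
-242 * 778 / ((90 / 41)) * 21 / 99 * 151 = -370878046 / 135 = -2747244.79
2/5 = 0.40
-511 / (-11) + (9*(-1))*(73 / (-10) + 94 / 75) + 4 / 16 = 111237 / 1100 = 101.12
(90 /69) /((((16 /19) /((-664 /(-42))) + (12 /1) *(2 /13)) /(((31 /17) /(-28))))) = -635531 /14210504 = -0.04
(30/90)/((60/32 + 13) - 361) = -8/8307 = -0.00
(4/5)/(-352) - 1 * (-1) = 1.00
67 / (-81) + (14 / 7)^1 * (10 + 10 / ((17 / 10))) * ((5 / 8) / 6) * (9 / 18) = 9113 / 11016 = 0.83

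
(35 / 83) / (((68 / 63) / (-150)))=-165375 / 2822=-58.60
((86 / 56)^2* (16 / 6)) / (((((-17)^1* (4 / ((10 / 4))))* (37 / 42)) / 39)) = -360555 / 35224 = -10.24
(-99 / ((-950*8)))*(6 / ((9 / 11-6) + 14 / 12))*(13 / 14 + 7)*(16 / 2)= -1087911 / 881125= -1.23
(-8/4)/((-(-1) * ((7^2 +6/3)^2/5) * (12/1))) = -0.00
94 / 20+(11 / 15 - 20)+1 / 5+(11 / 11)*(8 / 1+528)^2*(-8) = -68951471 / 30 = -2298382.37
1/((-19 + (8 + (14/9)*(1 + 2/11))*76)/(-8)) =-792/72143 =-0.01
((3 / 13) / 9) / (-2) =-1 / 78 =-0.01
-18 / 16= -9 / 8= -1.12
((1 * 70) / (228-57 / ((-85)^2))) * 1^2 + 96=96.31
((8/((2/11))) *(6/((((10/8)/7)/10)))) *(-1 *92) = -1360128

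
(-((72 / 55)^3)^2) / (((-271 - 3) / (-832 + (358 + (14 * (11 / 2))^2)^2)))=2753231704400461824 / 3792247765625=726015.78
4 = 4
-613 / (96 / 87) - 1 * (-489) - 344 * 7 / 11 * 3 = -254587 / 352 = -723.26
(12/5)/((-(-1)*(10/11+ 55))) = 44/1025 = 0.04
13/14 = 0.93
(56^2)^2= 9834496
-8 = -8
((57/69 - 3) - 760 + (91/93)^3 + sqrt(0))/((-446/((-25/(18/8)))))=-704152303850/37129923477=-18.96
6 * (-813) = -4878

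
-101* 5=-505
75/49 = 1.53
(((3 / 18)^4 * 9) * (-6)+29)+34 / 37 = 26531 / 888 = 29.88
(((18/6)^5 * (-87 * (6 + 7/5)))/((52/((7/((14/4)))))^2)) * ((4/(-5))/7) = 782217/29575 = 26.45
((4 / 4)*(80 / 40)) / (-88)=-0.02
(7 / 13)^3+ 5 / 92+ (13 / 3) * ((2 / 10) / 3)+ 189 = 1723606577 / 9095580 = 189.50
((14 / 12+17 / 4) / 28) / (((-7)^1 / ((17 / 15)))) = -221 / 7056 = -0.03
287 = 287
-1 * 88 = -88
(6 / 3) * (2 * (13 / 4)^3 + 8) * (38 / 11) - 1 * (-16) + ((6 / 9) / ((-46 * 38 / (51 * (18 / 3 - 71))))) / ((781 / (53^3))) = 2147797745 / 2730376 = 786.63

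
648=648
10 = 10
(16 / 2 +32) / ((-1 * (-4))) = 10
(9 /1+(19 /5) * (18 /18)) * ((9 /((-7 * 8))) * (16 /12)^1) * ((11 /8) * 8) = -1056 /35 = -30.17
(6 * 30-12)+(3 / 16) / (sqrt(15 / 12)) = 3 * sqrt(5) / 40+168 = 168.17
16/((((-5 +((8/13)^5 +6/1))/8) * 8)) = 5940688/404061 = 14.70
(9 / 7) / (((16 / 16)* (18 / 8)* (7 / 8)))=32 / 49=0.65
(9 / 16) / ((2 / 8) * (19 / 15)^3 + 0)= 30375 / 27436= 1.11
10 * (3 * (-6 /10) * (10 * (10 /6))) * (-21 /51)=123.53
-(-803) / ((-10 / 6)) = -2409 / 5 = -481.80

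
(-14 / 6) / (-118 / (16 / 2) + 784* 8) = -28 / 75087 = -0.00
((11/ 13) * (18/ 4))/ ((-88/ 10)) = -0.43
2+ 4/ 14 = 16/ 7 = 2.29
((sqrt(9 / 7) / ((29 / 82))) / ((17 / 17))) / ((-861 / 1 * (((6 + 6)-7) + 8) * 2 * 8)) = -sqrt(7) / 147784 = -0.00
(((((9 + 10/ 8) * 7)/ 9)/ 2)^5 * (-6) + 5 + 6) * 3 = -1943647821215/ 107495424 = -18081.21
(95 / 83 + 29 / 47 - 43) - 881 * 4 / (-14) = 5747465 / 27307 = 210.48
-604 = -604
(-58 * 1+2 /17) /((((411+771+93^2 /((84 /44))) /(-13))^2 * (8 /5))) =-1697605 /9060774291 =-0.00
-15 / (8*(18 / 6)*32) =-5 / 256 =-0.02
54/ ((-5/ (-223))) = 12042/ 5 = 2408.40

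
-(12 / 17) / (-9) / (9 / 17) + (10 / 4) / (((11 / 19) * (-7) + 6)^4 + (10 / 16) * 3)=138165752 / 457598781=0.30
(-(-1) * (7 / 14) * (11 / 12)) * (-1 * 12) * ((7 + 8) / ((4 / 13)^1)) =-2145 / 8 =-268.12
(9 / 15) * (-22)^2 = 1452 / 5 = 290.40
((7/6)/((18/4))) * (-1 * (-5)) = 35/27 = 1.30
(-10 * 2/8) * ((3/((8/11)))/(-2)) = 165/32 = 5.16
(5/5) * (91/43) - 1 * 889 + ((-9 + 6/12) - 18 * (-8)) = -64619/86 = -751.38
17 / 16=1.06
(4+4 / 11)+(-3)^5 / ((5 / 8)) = -21144 / 55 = -384.44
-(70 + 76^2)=-5846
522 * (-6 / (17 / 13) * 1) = -2395.06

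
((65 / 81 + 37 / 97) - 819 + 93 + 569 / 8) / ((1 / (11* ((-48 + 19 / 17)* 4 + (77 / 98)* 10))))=3221207843579 / 2493288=1291951.77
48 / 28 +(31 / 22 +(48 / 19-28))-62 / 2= -156103 / 2926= -53.35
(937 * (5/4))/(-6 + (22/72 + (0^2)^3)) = -8433/41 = -205.68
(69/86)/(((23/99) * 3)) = 99/86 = 1.15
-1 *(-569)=569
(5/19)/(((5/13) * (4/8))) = 26/19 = 1.37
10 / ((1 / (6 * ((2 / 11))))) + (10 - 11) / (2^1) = 229 / 22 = 10.41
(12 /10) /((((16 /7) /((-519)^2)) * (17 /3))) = 16969743 /680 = 24955.50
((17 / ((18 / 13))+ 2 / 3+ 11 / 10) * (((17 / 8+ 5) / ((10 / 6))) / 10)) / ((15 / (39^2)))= 761007 / 1250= 608.81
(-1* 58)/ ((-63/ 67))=3886/ 63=61.68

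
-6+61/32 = -131/32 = -4.09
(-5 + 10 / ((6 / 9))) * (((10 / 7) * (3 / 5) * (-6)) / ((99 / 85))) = -3400 / 77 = -44.16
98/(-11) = -98/11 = -8.91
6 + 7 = 13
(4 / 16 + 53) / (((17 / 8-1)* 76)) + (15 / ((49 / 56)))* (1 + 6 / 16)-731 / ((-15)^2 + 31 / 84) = 316500425 / 15106938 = 20.95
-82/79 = -1.04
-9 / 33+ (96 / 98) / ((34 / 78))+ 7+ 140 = 1365054 / 9163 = 148.97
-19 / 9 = -2.11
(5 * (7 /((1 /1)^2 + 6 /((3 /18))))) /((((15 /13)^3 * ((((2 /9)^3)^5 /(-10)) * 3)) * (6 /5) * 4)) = -13030451524623897 /4849664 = -2686877178.42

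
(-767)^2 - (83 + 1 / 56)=32939535 / 56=588205.98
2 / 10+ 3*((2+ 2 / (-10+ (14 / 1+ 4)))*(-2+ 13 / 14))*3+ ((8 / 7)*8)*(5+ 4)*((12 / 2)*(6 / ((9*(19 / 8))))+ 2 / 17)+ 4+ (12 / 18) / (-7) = 35454869 / 271320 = 130.68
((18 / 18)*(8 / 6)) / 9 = 4 / 27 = 0.15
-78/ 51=-1.53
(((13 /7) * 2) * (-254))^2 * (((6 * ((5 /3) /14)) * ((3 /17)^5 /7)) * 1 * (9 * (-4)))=-1907624571840 /3409076657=-559.57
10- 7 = 3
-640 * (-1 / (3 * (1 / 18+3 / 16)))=6144 / 7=877.71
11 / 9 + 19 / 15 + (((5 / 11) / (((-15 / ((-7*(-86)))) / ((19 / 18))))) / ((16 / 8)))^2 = 167925653 / 1764180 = 95.19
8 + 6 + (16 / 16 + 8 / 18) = 139 / 9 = 15.44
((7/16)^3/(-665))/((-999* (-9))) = -49/3498577920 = -0.00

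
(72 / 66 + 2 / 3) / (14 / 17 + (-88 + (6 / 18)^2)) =-2958 / 146531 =-0.02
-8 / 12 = -2 / 3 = -0.67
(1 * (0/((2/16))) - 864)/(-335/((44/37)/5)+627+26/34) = 215424/194669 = 1.11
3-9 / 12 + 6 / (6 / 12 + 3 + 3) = 165 / 52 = 3.17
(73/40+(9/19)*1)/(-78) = -1747/59280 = -0.03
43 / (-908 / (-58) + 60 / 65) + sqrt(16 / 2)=5.42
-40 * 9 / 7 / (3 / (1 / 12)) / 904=-5 / 3164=-0.00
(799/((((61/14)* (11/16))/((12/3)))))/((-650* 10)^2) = 0.00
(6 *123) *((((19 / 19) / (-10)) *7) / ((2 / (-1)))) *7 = 18081 / 10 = 1808.10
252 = 252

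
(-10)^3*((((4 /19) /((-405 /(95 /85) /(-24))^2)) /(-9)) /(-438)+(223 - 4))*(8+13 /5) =-963966576502568 /415252251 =-2321400.00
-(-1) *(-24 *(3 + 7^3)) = -8304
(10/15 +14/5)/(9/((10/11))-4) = 104/177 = 0.59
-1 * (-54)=54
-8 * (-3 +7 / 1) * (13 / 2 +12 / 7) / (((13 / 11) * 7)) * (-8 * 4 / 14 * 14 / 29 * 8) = 5181440 / 18473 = 280.49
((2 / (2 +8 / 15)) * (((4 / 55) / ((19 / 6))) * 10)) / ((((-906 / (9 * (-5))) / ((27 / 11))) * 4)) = 36450 / 6595831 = 0.01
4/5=0.80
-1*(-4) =4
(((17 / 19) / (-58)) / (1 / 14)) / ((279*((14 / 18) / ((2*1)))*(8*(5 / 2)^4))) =-68 / 10675625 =-0.00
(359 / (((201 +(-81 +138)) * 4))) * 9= 1077 / 344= 3.13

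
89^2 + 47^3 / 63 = 602846 / 63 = 9568.98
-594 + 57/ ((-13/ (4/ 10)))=-38724/ 65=-595.75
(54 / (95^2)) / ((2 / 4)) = 108 / 9025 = 0.01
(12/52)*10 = 30/13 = 2.31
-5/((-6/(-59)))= -295/6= -49.17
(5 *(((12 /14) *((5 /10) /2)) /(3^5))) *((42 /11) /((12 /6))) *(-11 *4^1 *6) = -2.22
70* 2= 140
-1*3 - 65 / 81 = -308 / 81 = -3.80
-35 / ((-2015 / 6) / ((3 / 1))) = 126 / 403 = 0.31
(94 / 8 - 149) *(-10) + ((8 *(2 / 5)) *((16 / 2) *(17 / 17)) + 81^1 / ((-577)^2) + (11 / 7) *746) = 59902921853 / 23305030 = 2570.39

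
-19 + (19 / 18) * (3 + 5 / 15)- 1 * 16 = -850 / 27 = -31.48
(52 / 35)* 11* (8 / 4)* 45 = 10296 / 7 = 1470.86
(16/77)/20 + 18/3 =2314/385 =6.01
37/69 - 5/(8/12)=-961/138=-6.96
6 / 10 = 3 / 5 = 0.60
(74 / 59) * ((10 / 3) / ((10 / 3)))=74 / 59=1.25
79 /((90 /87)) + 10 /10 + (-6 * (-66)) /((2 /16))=97361 /30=3245.37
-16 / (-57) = 16 / 57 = 0.28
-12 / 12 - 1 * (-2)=1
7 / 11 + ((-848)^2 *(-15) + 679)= -118644684 / 11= -10785880.36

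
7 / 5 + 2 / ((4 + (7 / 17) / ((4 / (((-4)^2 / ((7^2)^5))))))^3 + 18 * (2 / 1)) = 114609917199926539489571125429 / 80711209298904514212816608310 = 1.42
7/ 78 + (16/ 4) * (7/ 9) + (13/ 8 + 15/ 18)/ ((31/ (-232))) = -110239/ 7254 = -15.20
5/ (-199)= -5/ 199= -0.03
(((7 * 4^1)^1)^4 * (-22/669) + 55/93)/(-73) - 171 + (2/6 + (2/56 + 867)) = 973.25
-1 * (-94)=94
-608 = -608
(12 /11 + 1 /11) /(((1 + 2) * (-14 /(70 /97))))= -65 /3201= -0.02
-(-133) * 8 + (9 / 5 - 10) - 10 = 5229 / 5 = 1045.80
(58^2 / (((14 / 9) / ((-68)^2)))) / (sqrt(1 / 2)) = 69998112*sqrt(2) / 7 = 14141754.19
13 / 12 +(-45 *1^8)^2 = 24313 / 12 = 2026.08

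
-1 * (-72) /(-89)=-0.81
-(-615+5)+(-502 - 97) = 11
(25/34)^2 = 625/1156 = 0.54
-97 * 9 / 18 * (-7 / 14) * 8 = 194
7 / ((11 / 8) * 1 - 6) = -56 / 37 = -1.51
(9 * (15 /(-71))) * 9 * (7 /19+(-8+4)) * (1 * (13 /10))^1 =217971 /2698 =80.79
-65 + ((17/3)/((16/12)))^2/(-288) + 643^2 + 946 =1909232351/4608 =414329.94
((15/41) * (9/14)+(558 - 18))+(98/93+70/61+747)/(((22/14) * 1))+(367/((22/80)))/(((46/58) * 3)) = 39392134597/24964982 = 1577.90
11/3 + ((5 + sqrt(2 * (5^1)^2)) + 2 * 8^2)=5 * sqrt(2) + 410/3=143.74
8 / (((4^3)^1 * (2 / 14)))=7 / 8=0.88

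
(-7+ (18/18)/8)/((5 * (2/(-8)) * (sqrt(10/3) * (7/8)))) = 22 * sqrt(30)/35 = 3.44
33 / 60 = 11 / 20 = 0.55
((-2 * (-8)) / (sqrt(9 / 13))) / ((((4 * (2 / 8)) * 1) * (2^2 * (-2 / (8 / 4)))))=-4 * sqrt(13) / 3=-4.81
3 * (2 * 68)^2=55488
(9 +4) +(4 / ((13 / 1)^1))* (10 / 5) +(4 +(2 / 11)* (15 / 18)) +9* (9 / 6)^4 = 434693 / 6864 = 63.33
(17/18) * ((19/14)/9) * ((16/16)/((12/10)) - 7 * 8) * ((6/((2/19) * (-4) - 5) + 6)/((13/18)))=-213826/4017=-53.23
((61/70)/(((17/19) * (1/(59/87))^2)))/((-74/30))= -4034479/22217538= -0.18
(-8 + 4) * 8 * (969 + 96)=-34080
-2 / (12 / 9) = -3 / 2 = -1.50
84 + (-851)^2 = 724285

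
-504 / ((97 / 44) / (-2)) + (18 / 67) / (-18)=2971487 / 6499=457.22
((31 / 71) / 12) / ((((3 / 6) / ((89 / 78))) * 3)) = 2759 / 99684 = 0.03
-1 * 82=-82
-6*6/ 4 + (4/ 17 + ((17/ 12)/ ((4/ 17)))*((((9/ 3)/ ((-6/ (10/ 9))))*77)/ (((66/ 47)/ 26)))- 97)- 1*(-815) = -89438633/ 22032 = -4059.49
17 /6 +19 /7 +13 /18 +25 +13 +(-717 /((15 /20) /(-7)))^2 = 2821323221 /63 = 44782908.27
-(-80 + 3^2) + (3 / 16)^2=18185 / 256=71.04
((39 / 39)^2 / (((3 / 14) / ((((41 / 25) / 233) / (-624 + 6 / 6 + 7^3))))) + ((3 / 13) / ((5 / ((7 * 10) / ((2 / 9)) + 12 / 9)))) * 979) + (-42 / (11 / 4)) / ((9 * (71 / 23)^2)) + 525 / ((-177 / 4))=5443231526106577 / 381142448500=14281.36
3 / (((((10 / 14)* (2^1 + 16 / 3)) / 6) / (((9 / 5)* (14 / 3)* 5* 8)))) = 63504 / 55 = 1154.62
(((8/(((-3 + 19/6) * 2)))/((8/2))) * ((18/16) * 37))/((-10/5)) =-999/8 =-124.88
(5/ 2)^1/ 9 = 5/ 18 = 0.28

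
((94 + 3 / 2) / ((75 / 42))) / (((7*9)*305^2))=191 / 20930625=0.00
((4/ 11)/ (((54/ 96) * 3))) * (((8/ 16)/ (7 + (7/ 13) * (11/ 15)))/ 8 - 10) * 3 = -461050/ 71379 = -6.46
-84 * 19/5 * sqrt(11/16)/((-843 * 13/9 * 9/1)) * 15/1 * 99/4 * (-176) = -1738044 * sqrt(11)/3653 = -1578.00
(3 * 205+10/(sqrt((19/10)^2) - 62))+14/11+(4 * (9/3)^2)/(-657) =297308323/482603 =616.05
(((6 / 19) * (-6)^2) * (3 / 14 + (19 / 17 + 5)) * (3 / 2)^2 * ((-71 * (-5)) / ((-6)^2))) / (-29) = -55.07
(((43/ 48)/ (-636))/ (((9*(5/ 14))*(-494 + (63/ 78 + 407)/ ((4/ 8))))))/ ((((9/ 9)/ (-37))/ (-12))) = -3913/ 6468120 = -0.00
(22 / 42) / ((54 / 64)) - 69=-38771 / 567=-68.38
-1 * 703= -703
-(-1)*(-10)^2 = 100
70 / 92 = 35 / 46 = 0.76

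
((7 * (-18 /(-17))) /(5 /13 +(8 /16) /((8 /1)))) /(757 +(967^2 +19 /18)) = 157248 /8877445169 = 0.00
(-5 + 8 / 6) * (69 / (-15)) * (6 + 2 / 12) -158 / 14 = 58417 / 630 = 92.73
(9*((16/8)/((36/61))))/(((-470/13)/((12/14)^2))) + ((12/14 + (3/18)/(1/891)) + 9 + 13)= 3932081/23030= 170.74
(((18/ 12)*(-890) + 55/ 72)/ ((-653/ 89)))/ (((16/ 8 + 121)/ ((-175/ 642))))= -1496212375/ 3712665456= -0.40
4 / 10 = 2 / 5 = 0.40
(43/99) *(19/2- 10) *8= -172/99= -1.74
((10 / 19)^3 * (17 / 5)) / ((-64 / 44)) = -4675 / 13718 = -0.34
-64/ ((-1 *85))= 64/ 85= 0.75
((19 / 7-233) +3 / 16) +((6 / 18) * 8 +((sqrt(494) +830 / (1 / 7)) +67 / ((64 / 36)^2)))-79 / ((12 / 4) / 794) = -27426379 / 1792 +sqrt(494) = -15282.67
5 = 5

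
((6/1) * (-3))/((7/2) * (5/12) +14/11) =-4752/721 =-6.59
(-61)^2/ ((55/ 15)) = 11163/ 11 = 1014.82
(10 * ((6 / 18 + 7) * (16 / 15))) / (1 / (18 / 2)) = 704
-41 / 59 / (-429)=41 / 25311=0.00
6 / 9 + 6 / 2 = 11 / 3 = 3.67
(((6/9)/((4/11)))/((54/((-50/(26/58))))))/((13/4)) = -15950/13689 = -1.17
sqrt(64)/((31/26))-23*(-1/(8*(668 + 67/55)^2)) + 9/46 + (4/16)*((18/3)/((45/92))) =385294447190807/38637619701480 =9.97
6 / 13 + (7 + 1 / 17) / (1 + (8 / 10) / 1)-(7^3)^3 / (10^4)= -26725381441 / 6630000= -4030.98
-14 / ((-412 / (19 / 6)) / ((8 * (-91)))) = -24206 / 309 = -78.34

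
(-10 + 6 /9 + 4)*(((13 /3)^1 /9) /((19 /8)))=-1664 /1539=-1.08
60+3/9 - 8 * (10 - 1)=-35/3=-11.67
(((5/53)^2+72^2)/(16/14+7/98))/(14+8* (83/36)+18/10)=9173985030/73587373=124.67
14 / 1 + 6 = 20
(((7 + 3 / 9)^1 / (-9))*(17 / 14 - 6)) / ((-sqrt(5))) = -737*sqrt(5) / 945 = -1.74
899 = 899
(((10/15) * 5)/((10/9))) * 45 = 135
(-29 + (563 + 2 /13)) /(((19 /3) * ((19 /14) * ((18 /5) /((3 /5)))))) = 48608 /4693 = 10.36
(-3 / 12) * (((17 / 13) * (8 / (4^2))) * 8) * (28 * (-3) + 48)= 612 / 13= 47.08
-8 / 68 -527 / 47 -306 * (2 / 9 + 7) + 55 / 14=-24803857 / 11186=-2217.40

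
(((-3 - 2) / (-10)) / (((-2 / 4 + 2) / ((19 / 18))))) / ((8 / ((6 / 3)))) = 19 / 216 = 0.09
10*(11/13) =110/13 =8.46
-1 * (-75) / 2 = 75 / 2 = 37.50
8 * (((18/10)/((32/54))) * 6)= 729/5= 145.80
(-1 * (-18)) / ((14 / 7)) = 9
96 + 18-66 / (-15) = 592 / 5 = 118.40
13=13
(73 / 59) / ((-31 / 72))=-5256 / 1829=-2.87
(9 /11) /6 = 3 /22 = 0.14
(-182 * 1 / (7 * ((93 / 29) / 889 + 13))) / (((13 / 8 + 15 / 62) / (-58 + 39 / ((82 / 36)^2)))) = 7053554963728 / 130461483769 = 54.07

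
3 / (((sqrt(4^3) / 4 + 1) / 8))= 8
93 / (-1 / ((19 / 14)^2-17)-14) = -276303 / 41398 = -6.67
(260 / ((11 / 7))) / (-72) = -455 / 198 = -2.30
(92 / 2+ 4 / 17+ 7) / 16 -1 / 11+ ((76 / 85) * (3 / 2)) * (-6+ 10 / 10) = -10381 / 2992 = -3.47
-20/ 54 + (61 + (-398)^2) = 4278545/ 27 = 158464.63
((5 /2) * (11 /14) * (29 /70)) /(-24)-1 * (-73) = 686465 /9408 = 72.97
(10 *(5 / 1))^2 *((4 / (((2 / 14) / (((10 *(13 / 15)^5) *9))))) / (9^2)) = 83169632 / 2187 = 38029.10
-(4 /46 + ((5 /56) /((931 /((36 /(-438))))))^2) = -0.09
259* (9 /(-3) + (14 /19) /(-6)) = -46102 /57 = -808.81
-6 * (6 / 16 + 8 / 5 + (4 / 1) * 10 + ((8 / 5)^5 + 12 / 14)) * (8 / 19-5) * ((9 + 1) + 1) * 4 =26788247343 / 415625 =64452.93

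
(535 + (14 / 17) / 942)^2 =18350531197504 / 64112049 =286225.94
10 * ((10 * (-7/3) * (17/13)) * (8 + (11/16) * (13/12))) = -4995025/1872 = -2668.28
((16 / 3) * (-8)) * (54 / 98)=-23.51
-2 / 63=-0.03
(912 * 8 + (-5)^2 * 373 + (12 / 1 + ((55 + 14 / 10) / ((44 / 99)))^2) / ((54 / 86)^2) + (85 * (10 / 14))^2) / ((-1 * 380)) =-72849491587 / 452466000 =-161.01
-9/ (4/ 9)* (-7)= 567/ 4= 141.75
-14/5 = -2.80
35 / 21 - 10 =-25 / 3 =-8.33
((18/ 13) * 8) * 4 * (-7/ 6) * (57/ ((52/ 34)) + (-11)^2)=-1382640/ 169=-8181.30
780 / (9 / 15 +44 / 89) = 347100 / 487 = 712.73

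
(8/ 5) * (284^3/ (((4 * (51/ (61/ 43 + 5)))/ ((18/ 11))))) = 75865678848/ 40205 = 1886971.24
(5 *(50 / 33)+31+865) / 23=29818 / 759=39.29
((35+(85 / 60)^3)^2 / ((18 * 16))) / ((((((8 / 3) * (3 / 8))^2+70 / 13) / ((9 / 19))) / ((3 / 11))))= 55591177837 / 552510554112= 0.10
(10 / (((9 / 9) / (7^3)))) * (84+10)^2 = 30307480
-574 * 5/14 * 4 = -820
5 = 5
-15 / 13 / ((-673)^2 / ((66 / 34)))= -495 / 100097309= -0.00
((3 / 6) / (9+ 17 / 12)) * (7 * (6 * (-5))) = -252 / 25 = -10.08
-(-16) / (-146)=-8 / 73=-0.11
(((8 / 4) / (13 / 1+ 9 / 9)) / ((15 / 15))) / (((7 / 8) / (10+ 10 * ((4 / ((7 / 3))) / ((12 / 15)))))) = 1760 / 343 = 5.13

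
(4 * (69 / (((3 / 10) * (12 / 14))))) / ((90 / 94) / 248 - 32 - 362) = -37532320 / 13777257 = -2.72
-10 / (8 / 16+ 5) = -20 / 11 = -1.82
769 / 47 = 16.36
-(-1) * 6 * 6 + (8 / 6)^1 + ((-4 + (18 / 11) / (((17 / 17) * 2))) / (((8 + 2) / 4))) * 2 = 1148 / 33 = 34.79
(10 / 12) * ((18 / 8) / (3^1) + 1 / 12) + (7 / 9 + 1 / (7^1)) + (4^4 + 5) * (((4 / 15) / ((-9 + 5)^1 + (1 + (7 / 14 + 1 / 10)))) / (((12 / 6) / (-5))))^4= 258743 / 81648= 3.17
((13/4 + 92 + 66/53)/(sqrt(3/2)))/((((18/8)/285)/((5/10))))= 215935 *sqrt(6)/106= 4989.91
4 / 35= 0.11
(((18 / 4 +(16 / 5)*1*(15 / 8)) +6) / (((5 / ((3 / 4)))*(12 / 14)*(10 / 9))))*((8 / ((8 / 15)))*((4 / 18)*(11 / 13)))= 7.33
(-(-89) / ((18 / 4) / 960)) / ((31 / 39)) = 740480 / 31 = 23886.45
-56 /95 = -0.59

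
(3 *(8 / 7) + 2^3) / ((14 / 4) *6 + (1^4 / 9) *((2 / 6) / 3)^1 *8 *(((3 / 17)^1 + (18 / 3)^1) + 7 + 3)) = 110160 / 217819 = 0.51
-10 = -10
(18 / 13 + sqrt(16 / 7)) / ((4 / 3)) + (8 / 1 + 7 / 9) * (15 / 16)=3 * sqrt(7) / 7 + 5783 / 624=10.40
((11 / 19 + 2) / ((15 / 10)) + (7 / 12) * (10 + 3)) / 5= 707 / 380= 1.86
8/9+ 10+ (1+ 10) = 21.89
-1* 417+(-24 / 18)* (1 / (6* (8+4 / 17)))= -262727 / 630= -417.03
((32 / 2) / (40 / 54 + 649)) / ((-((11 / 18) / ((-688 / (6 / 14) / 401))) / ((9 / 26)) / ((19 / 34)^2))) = 5069687616 / 290724823961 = 0.02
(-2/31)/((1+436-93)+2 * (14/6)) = -3/16213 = -0.00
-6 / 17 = -0.35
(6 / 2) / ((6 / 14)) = 7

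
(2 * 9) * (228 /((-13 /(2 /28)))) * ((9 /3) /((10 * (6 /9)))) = -4617 /455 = -10.15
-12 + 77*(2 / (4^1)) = 53 / 2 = 26.50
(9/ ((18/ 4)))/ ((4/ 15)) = 15/ 2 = 7.50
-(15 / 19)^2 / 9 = -25 / 361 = -0.07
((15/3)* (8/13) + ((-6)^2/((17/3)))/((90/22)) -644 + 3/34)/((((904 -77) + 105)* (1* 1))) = -1412813/2059720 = -0.69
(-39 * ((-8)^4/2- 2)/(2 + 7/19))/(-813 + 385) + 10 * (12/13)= 1223351/13910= 87.95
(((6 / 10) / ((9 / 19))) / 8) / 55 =19 / 6600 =0.00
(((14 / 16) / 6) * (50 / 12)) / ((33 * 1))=175 / 9504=0.02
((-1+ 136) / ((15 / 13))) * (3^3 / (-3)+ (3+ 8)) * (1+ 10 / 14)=2808 / 7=401.14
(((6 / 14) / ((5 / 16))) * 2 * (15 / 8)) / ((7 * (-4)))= -0.18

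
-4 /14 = -0.29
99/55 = 9/5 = 1.80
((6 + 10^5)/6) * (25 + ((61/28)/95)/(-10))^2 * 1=22108520117671163/2122680000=10415380.61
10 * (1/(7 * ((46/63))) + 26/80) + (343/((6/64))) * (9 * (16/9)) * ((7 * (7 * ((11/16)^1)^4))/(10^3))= 5705623601/8832000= 646.02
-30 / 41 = -0.73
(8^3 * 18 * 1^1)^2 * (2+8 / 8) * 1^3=254803968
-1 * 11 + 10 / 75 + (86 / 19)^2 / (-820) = -483622 / 44403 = -10.89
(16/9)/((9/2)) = 32/81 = 0.40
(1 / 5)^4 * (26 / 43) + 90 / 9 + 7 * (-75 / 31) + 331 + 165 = 489.07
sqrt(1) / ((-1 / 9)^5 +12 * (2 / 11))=649539 / 1417165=0.46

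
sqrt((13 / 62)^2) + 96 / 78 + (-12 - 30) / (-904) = 1.49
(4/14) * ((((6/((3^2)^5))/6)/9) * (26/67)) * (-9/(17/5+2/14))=-65/122644773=-0.00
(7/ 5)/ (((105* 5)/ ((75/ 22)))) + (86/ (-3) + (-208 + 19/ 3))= -76007/ 330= -230.32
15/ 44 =0.34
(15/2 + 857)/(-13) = -66.50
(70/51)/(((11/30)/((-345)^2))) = 83317500/187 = 445548.13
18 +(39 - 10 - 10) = 37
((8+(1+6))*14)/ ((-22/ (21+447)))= -49140/ 11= -4467.27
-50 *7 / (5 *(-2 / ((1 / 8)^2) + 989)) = -10 / 123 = -0.08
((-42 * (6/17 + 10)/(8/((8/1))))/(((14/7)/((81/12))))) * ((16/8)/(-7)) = 7128/17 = 419.29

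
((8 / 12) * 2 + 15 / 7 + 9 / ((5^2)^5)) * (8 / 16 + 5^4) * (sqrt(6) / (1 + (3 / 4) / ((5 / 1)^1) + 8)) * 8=1585469170336 * sqrt(6) / 833984375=4656.67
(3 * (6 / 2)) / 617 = 9 / 617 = 0.01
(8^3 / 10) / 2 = 128 / 5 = 25.60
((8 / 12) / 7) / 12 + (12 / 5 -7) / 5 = -2873 / 3150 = -0.91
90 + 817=907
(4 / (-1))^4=256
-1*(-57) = 57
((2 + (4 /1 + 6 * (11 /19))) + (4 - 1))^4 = 3154956561 /130321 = 24209.12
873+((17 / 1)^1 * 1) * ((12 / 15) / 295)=1287743 / 1475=873.05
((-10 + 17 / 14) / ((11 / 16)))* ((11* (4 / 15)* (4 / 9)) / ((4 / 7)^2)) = -2296 / 45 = -51.02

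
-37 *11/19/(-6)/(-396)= -37/4104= -0.01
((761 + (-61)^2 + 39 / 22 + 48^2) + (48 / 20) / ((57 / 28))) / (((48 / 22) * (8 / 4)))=14188909 / 9120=1555.80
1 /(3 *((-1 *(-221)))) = 1 /663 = 0.00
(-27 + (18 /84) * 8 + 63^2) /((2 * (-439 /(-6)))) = 82818 /3073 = 26.95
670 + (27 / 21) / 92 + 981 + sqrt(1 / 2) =sqrt(2) / 2 + 1063253 / 644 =1651.72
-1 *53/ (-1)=53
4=4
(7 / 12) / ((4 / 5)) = 35 / 48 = 0.73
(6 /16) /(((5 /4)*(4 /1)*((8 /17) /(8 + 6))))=357 /160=2.23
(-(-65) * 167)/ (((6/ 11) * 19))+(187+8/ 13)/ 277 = 430255451/ 410514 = 1048.09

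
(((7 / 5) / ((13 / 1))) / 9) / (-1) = -7 / 585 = -0.01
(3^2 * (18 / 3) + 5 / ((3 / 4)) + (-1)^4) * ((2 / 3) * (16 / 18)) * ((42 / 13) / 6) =19.68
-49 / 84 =-7 / 12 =-0.58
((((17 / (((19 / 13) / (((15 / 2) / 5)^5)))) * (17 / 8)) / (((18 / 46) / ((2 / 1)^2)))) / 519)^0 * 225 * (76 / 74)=8550 / 37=231.08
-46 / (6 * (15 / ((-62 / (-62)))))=-23 / 45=-0.51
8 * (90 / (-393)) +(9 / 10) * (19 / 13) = -8799 / 17030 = -0.52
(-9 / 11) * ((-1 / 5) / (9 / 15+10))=9 / 583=0.02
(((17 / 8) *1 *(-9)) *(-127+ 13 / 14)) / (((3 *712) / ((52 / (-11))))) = -1170195 / 219296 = -5.34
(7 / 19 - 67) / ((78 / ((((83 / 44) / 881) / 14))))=-0.00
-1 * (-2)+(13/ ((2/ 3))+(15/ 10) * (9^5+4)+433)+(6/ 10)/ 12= 1780681/ 20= 89034.05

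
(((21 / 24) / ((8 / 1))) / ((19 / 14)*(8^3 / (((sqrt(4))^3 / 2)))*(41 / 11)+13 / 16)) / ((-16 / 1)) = -539 / 51116608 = -0.00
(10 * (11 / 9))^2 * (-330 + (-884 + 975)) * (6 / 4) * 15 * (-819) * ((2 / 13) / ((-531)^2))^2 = 202433000 / 1033526071773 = 0.00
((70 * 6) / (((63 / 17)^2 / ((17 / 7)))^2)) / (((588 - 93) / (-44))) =-386201104 / 330812181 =-1.17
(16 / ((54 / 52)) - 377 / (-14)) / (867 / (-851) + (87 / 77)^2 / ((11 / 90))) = 9760312177 / 2173146246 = 4.49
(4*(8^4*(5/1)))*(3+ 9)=983040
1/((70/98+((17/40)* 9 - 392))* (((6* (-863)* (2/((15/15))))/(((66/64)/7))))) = 55/1498016112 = 0.00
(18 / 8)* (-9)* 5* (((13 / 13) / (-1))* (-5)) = -2025 / 4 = -506.25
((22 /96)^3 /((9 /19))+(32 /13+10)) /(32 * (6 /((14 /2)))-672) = -1131003251 /58381959168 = -0.02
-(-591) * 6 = 3546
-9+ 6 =-3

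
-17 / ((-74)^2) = -17 / 5476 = -0.00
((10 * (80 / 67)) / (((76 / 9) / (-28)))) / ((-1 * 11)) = 50400 / 14003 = 3.60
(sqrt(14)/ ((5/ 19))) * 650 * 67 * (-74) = -12246260 * sqrt(14) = -45821309.19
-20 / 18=-10 / 9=-1.11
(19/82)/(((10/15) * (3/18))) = 171/82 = 2.09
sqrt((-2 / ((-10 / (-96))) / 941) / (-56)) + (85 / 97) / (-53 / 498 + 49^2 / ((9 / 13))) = 126990 / 502576303 + 2 *sqrt(98805) / 32935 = 0.02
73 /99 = 0.74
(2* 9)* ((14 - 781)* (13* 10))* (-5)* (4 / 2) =17947800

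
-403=-403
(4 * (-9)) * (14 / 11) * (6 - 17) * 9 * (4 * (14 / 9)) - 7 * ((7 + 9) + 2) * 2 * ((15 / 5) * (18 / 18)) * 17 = 15372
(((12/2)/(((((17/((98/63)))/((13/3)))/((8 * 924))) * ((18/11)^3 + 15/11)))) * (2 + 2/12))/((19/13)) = 4537.75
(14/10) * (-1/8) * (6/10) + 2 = 379/200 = 1.90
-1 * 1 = -1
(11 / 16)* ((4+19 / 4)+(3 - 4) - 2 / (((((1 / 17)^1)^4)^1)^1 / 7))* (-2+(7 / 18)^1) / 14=1492009255 / 16128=92510.49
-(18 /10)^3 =-729 /125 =-5.83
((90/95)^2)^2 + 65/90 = 3583741/2345778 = 1.53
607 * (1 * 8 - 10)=-1214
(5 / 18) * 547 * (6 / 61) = 2735 / 183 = 14.95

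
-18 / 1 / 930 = -3 / 155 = -0.02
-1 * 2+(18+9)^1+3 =28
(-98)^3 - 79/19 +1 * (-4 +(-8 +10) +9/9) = -17882746/19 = -941197.16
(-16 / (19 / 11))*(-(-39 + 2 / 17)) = -116336 / 323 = -360.17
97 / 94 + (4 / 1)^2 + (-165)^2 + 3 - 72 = 2554265 / 94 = 27173.03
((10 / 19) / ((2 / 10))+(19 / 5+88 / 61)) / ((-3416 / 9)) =-410679 / 19795720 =-0.02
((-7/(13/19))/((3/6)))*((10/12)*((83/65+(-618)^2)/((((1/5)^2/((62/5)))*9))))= -1023540645890/4563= -224313093.55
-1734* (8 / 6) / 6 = -1156 / 3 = -385.33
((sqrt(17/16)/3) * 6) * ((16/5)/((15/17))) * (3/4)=34 * sqrt(17)/25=5.61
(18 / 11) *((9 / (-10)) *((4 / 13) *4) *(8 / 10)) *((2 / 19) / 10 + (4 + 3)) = -3452544 / 339625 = -10.17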